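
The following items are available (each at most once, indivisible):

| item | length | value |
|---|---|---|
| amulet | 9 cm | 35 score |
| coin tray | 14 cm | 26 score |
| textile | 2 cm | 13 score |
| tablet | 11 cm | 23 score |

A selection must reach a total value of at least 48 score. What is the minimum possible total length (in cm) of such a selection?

11

Subsets with value ≥ 48, sorted by total length:
- amulet+textile: length 11, value 48
- amulet+tablet: length 20, value 58
- amulet+textile+tablet: length 22, value 71
- amulet+coin tray: length 23, value 61
Minimum length: 11 cm.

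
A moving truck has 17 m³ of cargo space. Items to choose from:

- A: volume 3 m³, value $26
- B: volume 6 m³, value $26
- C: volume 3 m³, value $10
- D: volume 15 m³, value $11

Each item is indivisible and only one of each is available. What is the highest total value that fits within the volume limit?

$62

Check high-value combinations within 17 m³:
- A+B+C: volume 3+6+3=12, value 26+26+10=62
- A+B: volume 3+6=9, value 26+26=52
- A+C: volume 3+3=6, value 26+10=36
- B+C: volume 6+3=9, value 26+10=36
- A: volume 3, value 26
Best: $62.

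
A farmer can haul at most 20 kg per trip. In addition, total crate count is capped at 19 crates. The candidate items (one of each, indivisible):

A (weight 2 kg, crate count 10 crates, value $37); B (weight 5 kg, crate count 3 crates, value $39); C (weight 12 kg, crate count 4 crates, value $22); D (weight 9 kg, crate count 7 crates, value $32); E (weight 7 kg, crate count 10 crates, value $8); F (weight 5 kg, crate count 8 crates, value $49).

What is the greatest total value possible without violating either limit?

$120

Feasible sets respecting both limits:
- B+D+F: weight 19, crate count 18, value 120
- A+B+C: weight 19, crate count 17, value 98
- B+F: weight 10, crate count 11, value 88
- A+F: weight 7, crate count 18, value 86
Best: $120.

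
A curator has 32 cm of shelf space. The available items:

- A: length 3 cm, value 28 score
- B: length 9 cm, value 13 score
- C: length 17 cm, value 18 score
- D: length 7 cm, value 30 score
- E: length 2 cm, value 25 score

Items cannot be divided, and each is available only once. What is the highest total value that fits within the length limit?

101 score

Check high-value combinations within 32 cm:
- A+C+D+E: length 3+17+7+2=29, value 28+18+30+25=101
- A+B+D+E: length 3+9+7+2=21, value 28+13+30+25=96
- A+B+C+E: length 3+9+17+2=31, value 28+13+18+25=84
Best: 101 score.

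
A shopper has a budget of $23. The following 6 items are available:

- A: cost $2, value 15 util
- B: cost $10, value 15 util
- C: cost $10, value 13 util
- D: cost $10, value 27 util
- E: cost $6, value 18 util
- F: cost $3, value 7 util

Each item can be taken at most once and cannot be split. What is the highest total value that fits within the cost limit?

67 util

Check high-value combinations within $23:
- A+D+E+F: cost 2+10+6+3=21, value 15+27+18+7=67
- A+D+E: cost 2+10+6=18, value 15+27+18=60
- A+B+D: cost 2+10+10=22, value 15+15+27=57
- A+B+E+F: cost 2+10+6+3=21, value 15+15+18+7=55
Best: 67 util.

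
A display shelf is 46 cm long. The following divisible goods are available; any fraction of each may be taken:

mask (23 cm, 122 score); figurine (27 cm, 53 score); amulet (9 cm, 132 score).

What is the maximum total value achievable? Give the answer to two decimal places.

Take in order of value per unit:
- amulet (132/9 per unit): all 9 → value 132, running total 132.00
- mask (122/23 per unit): all 23 → value 122, running total 254.00
- figurine (53/27 per unit): 14 of 27 → value 14×53/27 = 27.4815, running total 281.48
Total 281.48.

281.48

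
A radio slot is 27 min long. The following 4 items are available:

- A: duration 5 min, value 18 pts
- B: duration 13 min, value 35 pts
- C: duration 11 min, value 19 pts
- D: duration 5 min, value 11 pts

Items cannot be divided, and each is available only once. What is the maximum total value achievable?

64 pts

Check high-value combinations within 27 min:
- A+B+D: duration 5+13+5=23, value 18+35+11=64
- B+C: duration 13+11=24, value 35+19=54
- A+B: duration 5+13=18, value 18+35=53
Best: 64 pts.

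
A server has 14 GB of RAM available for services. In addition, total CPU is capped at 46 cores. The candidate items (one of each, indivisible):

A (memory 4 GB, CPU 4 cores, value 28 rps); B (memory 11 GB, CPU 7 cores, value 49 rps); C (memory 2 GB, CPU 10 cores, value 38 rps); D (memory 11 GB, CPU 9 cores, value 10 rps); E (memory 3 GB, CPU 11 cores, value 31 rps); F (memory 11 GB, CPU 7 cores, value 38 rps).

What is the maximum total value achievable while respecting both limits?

97 rps

Feasible sets respecting both limits:
- A+C+E: memory 9, CPU 25, value 97
- B+C: memory 13, CPU 17, value 87
- B+E: memory 14, CPU 18, value 80
Best: 97 rps.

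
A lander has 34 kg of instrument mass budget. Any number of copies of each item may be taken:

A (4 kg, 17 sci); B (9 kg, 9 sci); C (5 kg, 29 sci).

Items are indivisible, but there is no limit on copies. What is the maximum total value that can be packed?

Best value-per-unit is C at 29/5; filling with it alone gives 6×29 = 174.
Optimal mix: 1×A + 6×C → mass 34, value 191.

191 sci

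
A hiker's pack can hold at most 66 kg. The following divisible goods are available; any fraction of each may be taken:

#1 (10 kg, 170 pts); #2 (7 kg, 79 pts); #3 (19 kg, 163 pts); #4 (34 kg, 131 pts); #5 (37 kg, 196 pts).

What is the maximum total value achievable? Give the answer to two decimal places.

Take in order of value per unit:
- #1 (170/10 per unit): all 10 → value 170, running total 170.00
- #2 (79/7 per unit): all 7 → value 79, running total 249.00
- #3 (163/19 per unit): all 19 → value 163, running total 412.00
- #5 (196/37 per unit): 30 of 37 → value 30×196/37 = 158.9189, running total 570.92
Total 570.92.

570.92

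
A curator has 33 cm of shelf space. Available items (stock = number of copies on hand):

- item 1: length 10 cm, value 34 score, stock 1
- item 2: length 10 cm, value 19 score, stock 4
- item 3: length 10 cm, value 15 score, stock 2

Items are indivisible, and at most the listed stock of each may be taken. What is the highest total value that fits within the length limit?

72 score

Best selections within length 33 and stock limits:
- 1×item 1 + 2×item 2: length 30, value 72
- 1×item 1 + 1×item 2 + 1×item 3: length 30, value 68
Best: 72 score.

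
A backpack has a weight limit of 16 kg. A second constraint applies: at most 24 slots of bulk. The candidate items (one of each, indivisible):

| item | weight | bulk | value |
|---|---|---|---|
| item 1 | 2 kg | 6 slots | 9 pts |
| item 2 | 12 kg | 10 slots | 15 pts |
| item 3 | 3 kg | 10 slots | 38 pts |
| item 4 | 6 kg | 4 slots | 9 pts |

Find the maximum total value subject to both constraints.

Feasible sets respecting both limits:
- item 1+item 3+item 4: weight 11, bulk 20, value 56
- item 2+item 3: weight 15, bulk 20, value 53
- item 1+item 3: weight 5, bulk 16, value 47
Best: 56 pts.

56 pts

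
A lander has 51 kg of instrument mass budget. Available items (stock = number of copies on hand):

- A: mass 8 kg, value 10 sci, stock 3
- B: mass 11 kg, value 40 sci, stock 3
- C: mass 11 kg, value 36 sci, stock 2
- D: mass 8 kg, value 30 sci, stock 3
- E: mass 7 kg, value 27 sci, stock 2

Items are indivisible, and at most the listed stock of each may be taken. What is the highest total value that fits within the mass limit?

184 sci

Top feasible selections:
- 1×B + 3×D + 2×E: mass 49, value 184
- 3×B + 1×C + 1×E: mass 51, value 183
- 1×C + 3×D + 2×E: mass 49, value 180
- 3×B + 2×D: mass 49, value 180
Best: 184 sci.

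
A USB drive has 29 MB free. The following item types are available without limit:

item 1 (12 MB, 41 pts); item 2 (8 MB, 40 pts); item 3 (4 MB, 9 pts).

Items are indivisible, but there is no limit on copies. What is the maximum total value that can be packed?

129 pts

Best value-per-unit is item 2 at 40/8; filling with it alone gives 3×40 = 120.
Optimal mix: 3×item 2 + 1×item 3 → size 28, value 129.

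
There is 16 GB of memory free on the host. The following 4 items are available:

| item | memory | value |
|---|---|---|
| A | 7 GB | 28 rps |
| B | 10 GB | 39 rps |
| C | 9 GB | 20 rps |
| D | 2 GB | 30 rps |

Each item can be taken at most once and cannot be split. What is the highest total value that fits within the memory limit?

69 rps

Check high-value combinations within 16 GB:
- B+D: memory 10+2=12, value 39+30=69
- A+D: memory 7+2=9, value 28+30=58
- C+D: memory 9+2=11, value 20+30=50
Best: 69 rps.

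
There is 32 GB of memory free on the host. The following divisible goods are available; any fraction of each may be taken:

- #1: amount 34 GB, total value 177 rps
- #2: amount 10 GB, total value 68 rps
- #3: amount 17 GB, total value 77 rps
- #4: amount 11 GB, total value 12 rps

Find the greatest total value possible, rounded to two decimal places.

Take in order of value per unit:
- #2 (68/10 per unit): all 10 → value 68, running total 68.00
- #1 (177/34 per unit): 22 of 34 → value 22×177/34 = 114.5294, running total 182.53
Total 182.53.

182.53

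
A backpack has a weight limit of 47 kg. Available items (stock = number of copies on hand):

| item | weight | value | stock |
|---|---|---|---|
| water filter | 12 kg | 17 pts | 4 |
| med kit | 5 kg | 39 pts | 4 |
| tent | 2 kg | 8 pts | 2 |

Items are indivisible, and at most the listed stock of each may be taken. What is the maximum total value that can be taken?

Best selections within weight 47 and stock limits:
- 2×water filter + 4×med kit + 1×tent: weight 46, value 198
- 2×water filter + 4×med kit: weight 44, value 190
- 1×water filter + 4×med kit + 2×tent: weight 36, value 189
Best: 198 pts.

198 pts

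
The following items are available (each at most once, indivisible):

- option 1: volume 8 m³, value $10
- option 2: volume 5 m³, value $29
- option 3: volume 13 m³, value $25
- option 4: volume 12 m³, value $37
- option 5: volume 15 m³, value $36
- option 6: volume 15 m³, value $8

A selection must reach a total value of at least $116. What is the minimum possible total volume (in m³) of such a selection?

45

Subsets with value ≥ 116, sorted by total volume:
- option 2+option 3+option 4+option 5: volume 45, value 127
- option 1+option 2+option 3+option 4+option 5: volume 53, value 137
- option 1+option 2+option 4+option 5+option 6: volume 55, value 120
- option 2+option 3+option 4+option 5+option 6: volume 60, value 135
Minimum volume: 45 m³.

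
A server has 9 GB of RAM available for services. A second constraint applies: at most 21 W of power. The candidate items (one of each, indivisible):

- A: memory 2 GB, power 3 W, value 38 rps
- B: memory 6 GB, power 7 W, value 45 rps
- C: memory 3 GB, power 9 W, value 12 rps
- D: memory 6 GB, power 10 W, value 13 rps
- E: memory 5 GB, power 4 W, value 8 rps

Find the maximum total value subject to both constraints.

83 rps

Feasible sets respecting both limits:
- A+B: memory 8, power 10, value 83
- B+C: memory 9, power 16, value 57
- A+D: memory 8, power 13, value 51
Best: 83 rps.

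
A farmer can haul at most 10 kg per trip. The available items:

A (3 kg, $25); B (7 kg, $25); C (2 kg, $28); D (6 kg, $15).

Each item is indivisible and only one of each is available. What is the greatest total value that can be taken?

Check high-value combinations within 10 kg:
- A+C: weight 3+2=5, value 25+28=53
- B+C: weight 7+2=9, value 25+28=53
- A+B: weight 3+7=10, value 25+25=50
Best: $53.

$53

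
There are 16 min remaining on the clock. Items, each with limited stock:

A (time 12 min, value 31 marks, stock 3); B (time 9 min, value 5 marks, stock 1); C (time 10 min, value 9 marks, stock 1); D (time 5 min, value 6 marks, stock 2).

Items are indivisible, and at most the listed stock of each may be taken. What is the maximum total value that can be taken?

31 marks

Best selections within time 16 and stock limits:
- 1×A: time 12, value 31
- 1×C + 1×D: time 15, value 15
Best: 31 marks.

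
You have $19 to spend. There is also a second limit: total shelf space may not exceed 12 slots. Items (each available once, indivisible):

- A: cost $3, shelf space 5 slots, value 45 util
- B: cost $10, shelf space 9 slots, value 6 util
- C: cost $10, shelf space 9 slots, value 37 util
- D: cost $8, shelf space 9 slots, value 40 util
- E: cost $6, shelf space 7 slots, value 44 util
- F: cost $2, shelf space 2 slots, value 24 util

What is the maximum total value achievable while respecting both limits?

89 util

Feasible sets respecting both limits:
- A+E: cost 9, shelf space 12, value 89
- A+F: cost 5, shelf space 7, value 69
- E+F: cost 8, shelf space 9, value 68
- D+F: cost 10, shelf space 11, value 64
Best: 89 util.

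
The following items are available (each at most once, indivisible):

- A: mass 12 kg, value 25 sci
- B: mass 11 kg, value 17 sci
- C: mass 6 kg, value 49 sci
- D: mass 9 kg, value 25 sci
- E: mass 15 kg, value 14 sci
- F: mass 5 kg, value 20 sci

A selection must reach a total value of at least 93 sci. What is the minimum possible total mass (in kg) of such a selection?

Subsets with value ≥ 93, sorted by total mass:
- C+D+F: mass 20, value 94
- A+C+F: mass 23, value 94
Minimum mass: 20 kg.

20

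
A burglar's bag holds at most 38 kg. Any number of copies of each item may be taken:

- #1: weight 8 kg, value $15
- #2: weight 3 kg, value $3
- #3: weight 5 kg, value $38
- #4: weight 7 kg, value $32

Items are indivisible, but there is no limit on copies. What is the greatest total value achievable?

$269

Best value-per-unit is #3 at 38/5; filling with it alone gives 7×38 = 266.
Optimal mix: 1×#2 + 7×#3 → weight 38, value 269.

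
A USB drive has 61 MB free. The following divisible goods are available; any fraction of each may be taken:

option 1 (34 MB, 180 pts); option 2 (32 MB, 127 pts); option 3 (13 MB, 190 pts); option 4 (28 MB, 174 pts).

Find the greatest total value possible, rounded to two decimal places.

469.88

Take in order of value per unit:
- option 3 (190/13 per unit): all 13 → value 190, running total 190.00
- option 4 (174/28 per unit): all 28 → value 174, running total 364.00
- option 1 (180/34 per unit): 20 of 34 → value 20×180/34 = 105.8824, running total 469.88
Total 469.88.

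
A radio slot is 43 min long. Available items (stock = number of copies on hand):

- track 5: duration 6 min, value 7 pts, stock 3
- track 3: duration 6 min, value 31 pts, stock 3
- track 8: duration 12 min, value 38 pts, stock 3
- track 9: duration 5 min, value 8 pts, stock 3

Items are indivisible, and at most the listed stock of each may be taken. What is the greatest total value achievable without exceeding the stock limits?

Top feasible selections:
- 3×track 3 + 2×track 8: duration 42, value 169
- 3×track 3 + 1×track 8 + 2×track 9: duration 40, value 147
Best: 169 pts.

169 pts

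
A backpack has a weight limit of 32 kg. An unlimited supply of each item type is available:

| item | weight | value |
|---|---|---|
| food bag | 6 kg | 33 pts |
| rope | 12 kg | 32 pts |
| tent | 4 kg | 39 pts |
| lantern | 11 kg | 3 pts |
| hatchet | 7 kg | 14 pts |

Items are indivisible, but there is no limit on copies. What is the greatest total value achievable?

312 pts

Best value-per-unit is tent at 39/4, and filling with it alone uses weight 8×4=32. No mix of the others beats 8×39 = 312.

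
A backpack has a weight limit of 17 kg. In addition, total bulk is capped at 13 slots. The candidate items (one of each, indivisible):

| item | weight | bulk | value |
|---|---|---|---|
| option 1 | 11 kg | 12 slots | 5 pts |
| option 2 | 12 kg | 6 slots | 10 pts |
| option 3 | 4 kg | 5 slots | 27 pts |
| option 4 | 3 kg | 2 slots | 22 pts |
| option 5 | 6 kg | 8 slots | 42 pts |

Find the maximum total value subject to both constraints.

Feasible sets respecting both limits:
- option 3+option 5: weight 10, bulk 13, value 69
- option 4+option 5: weight 9, bulk 10, value 64
- option 3+option 4: weight 7, bulk 7, value 49
Best: 69 pts.

69 pts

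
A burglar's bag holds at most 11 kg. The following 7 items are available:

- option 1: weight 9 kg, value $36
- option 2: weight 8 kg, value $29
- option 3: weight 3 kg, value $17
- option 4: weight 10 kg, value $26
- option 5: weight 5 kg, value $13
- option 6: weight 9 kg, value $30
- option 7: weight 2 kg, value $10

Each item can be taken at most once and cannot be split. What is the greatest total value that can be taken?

$46

This is a 0/1 knapsack; check combinations near the capacity.
- option 2+option 3: weight 8+3=11, value 29+17=46
- option 1+option 7: weight 9+2=11, value 36+10=46
- option 3+option 5+option 7: weight 3+5+2=10, value 17+13+10=40
- option 6+option 7: weight 9+2=11, value 30+10=40
- option 2+option 7: weight 8+2=10, value 29+10=39
Best: $46.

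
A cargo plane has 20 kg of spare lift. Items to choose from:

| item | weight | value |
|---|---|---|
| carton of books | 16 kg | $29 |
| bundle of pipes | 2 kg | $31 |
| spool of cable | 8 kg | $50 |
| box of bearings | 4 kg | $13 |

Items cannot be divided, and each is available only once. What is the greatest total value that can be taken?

$94

This is a 0/1 knapsack; check combinations near the capacity.
- bundle of pipes+spool of cable+box of bearings: weight 2+8+4=14, value 31+50+13=94
- bundle of pipes+spool of cable: weight 2+8=10, value 31+50=81
- spool of cable+box of bearings: weight 8+4=12, value 50+13=63
- carton of books+bundle of pipes: weight 16+2=18, value 29+31=60
- spool of cable: weight 8, value 50
Best: $94.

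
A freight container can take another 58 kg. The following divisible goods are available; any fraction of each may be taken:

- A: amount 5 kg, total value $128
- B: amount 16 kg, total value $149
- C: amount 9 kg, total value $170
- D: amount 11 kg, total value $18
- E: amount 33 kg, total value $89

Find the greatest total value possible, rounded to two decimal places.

522.52

Take in order of value per unit:
- A (128/5 per unit): all 5 → value 128, running total 128.00
- C (170/9 per unit): all 9 → value 170, running total 298.00
- B (149/16 per unit): all 16 → value 149, running total 447.00
- E (89/33 per unit): 28 of 33 → value 28×89/33 = 75.5152, running total 522.52
Total 522.52.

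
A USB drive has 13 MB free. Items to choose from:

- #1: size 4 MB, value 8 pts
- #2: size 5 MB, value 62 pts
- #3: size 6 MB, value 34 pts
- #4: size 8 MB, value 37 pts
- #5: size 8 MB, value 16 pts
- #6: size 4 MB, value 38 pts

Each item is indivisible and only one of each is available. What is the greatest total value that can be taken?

Check high-value combinations within 13 MB:
- #1+#2+#6: size 4+5+4=13, value 8+62+38=108
- #2+#6: size 5+4=9, value 62+38=100
- #2+#4: size 5+8=13, value 62+37=99
- #2+#3: size 5+6=11, value 62+34=96
- #2+#5: size 5+8=13, value 62+16=78
Best: 108 pts.

108 pts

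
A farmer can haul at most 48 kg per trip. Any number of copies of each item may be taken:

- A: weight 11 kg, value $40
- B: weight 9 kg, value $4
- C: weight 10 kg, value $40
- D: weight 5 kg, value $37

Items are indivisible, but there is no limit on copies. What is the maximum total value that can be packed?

Best value-per-unit is D at 37/5, and filling with it alone uses weight 9×5=45. No mix of the others beats 9×37 = 333.

$333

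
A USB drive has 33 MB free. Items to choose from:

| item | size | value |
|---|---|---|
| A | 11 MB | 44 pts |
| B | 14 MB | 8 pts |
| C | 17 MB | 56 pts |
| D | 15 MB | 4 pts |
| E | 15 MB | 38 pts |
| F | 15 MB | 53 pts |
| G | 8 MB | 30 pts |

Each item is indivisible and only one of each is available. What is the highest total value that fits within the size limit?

Check high-value combinations within 33 MB:
- C+F: size 17+15=32, value 56+53=109
- A+C: size 11+17=28, value 44+56=100
- A+F: size 11+15=26, value 44+53=97
- C+E: size 17+15=32, value 56+38=94
- E+F: size 15+15=30, value 38+53=91
Best: 109 pts.

109 pts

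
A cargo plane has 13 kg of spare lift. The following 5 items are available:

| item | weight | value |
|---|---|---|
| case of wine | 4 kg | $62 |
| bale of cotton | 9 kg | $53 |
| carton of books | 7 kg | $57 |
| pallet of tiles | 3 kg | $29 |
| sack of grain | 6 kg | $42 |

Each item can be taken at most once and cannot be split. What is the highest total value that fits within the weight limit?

$133

Check high-value combinations within 13 kg:
- case of wine+pallet of tiles+sack of grain: weight 4+3+6=13, value 62+29+42=133
- case of wine+carton of books: weight 4+7=11, value 62+57=119
- case of wine+bale of cotton: weight 4+9=13, value 62+53=115
Best: $133.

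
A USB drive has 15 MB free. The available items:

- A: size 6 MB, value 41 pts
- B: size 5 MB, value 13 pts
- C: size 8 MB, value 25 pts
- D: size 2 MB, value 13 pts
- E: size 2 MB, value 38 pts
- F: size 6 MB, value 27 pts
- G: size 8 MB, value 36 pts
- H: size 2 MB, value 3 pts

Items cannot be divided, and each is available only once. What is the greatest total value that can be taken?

Check high-value combinations within 15 MB:
- A+E+F: size 6+2+6=14, value 41+38+27=106
- A+B+D+E: size 6+5+2+2=15, value 41+13+13+38=105
- A+D+E+H: size 6+2+2+2=12, value 41+13+38+3=95
Best: 106 pts.

106 pts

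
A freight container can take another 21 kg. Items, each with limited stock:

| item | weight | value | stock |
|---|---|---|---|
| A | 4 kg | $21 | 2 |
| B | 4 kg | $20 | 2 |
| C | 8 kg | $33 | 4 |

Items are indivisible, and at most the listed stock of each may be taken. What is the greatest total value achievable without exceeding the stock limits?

$95

Best selections within weight 21 and stock limits:
- 2×A + 1×B + 1×C: weight 20, value 95
- 1×A + 2×B + 1×C: weight 20, value 94
- 1×A + 2×C: weight 20, value 87
Best: $95.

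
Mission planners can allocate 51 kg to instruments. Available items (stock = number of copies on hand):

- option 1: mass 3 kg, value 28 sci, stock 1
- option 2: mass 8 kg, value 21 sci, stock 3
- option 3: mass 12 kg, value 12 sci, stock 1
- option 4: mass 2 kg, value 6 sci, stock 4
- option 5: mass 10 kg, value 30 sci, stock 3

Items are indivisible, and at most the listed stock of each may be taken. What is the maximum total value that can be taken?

166 sci

Best selections within mass 51 and stock limits:
- 1×option 1 + 2×option 2 + 1×option 4 + 3×option 5: mass 51, value 166
- 1×option 1 + 1×option 2 + 4×option 4 + 3×option 5: mass 49, value 163
- 1×option 1 + 3×option 2 + 2×option 4 + 2×option 5: mass 51, value 163
Best: 166 sci.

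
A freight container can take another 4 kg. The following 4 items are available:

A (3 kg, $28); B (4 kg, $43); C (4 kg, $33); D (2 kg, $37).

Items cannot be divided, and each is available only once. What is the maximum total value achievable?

$43

Check high-value combinations within 4 kg:
- B: weight 4, value 43
- D: weight 2, value 37
- C: weight 4, value 33
- A: weight 3, value 28
Best: $43.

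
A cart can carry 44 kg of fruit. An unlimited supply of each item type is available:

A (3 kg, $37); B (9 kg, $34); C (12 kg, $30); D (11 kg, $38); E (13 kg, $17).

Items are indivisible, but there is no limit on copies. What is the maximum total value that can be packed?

$518

Best value-per-unit is A at 37/3, and filling with it alone uses weight 14×3=42. No mix of the others beats 14×37 = 518.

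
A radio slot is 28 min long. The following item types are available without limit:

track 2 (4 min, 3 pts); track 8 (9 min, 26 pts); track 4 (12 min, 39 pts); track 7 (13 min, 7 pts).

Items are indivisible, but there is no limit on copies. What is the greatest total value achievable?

Best value-per-unit is track 4 at 39/12; filling with it alone gives 2×39 = 78.
Optimal mix: 1×track 2 + 2×track 4 → duration 28, value 81.

81 pts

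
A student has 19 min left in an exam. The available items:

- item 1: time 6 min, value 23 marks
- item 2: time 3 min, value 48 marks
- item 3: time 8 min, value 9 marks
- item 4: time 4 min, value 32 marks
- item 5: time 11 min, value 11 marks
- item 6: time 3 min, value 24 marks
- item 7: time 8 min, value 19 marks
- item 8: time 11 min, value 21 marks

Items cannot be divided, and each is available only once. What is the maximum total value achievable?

Check high-value combinations within 19 min:
- item 1+item 2+item 4+item 6: time 6+3+4+3=16, value 23+48+32+24=127
- item 2+item 4+item 6+item 7: time 3+4+3+8=18, value 48+32+24+19=123
- item 2+item 3+item 4+item 6: time 3+8+4+3=18, value 48+9+32+24=113
- item 2+item 4+item 6: time 3+4+3=10, value 48+32+24=104
- item 1+item 2+item 4: time 6+3+4=13, value 23+48+32=103
Best: 127 marks.

127 marks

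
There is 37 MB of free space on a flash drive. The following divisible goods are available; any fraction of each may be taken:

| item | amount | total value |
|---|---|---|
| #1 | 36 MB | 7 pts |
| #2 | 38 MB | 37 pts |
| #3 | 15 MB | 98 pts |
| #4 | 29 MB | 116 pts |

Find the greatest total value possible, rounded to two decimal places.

186.00

Take in order of value per unit:
- #3 (98/15 per unit): all 15 → value 98, running total 98.00
- #4 (116/29 per unit): 22 of 29 → value 22×116/29 = 88.0000, running total 186.00
Total 186.00.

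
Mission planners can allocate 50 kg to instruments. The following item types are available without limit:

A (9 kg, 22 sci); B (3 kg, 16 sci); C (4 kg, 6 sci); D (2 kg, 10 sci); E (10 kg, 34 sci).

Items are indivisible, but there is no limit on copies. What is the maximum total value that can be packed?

Best value-per-unit is B at 16/3; filling with it alone gives 16×16 = 256.
Optimal mix: 16×B + 1×D → mass 50, value 266.

266 sci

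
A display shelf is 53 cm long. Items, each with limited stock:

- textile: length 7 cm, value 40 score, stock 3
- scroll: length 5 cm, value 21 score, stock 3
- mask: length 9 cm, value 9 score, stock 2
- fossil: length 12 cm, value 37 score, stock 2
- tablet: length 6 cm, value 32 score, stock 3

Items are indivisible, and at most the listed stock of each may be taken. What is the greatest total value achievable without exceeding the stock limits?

258 score

Best selections within length 53 and stock limits:
- 3×textile + 2×scroll + 3×tablet: length 49, value 258
- 3×textile + 1×fossil + 3×tablet: length 51, value 253
- 3×textile + 3×scroll + 2×tablet: length 48, value 247
Best: 258 score.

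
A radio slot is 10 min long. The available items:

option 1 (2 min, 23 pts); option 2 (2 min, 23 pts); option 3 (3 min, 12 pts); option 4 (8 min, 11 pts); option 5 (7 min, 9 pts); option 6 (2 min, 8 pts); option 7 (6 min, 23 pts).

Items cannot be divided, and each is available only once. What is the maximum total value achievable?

Check high-value combinations within 10 min:
- option 1+option 2+option 7: duration 2+2+6=10, value 23+23+23=69
- option 1+option 2+option 3+option 6: duration 2+2+3+2=9, value 23+23+12+8=66
- option 1+option 2+option 3: duration 2+2+3=7, value 23+23+12=58
- option 1+option 2+option 6: duration 2+2+2=6, value 23+23+8=54
- option 1+option 6+option 7: duration 2+2+6=10, value 23+8+23=54
Best: 69 pts.

69 pts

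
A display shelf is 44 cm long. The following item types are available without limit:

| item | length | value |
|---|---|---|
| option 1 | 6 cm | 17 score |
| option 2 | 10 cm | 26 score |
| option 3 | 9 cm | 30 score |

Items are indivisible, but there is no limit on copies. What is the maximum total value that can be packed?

137 score

Best value-per-unit is option 3 at 30/9; filling with it alone gives 4×30 = 120.
Optimal mix: 1×option 1 + 4×option 3 → length 42, value 137.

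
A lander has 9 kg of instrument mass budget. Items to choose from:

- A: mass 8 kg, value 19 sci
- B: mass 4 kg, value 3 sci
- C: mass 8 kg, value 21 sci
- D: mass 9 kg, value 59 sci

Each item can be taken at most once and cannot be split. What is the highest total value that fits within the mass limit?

59 sci

Check high-value combinations within 9 kg:
- D: mass 9, value 59
- C: mass 8, value 21
- A: mass 8, value 19
- B: mass 4, value 3
Best: 59 sci.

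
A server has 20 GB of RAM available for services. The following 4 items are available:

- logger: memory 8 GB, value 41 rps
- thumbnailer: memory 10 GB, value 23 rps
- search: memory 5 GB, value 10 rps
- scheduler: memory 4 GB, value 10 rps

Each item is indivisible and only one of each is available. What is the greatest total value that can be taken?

Check high-value combinations within 20 GB:
- logger+thumbnailer: memory 8+10=18, value 41+23=64
- logger+search+scheduler: memory 8+5+4=17, value 41+10+10=61
- logger+scheduler: memory 8+4=12, value 41+10=51
- logger+search: memory 8+5=13, value 41+10=51
- thumbnailer+search+scheduler: memory 10+5+4=19, value 23+10+10=43
Best: 64 rps.

64 rps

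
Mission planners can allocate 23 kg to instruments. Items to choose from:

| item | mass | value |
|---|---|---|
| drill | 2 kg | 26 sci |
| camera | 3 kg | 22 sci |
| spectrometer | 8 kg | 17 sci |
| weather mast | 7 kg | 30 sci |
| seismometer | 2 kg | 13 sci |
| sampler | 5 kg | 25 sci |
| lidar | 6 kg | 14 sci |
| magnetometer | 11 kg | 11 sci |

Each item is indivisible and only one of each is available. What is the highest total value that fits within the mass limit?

Check high-value combinations within 23 kg:
- drill+camera+weather mast+sampler+lidar: mass 2+3+7+5+6=23, value 26+22+30+25+14=117
- drill+camera+weather mast+seismometer+sampler: mass 2+3+7+2+5=19, value 26+22+30+13+25=116
- drill+camera+spectrometer+weather mast+seismometer: mass 2+3+8+7+2=22, value 26+22+17+30+13=108
- drill+weather mast+seismometer+sampler+lidar: mass 2+7+2+5+6=22, value 26+30+13+25+14=108
Best: 117 sci.

117 sci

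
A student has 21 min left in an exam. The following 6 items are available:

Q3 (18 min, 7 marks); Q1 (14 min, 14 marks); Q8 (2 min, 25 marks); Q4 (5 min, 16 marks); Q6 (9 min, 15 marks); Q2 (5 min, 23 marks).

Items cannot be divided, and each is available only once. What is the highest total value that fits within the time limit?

79 marks

Check high-value combinations within 21 min:
- Q8+Q4+Q6+Q2: time 2+5+9+5=21, value 25+16+15+23=79
- Q8+Q4+Q2: time 2+5+5=12, value 25+16+23=64
- Q8+Q6+Q2: time 2+9+5=16, value 25+15+23=63
- Q1+Q8+Q2: time 14+2+5=21, value 14+25+23=62
Best: 79 marks.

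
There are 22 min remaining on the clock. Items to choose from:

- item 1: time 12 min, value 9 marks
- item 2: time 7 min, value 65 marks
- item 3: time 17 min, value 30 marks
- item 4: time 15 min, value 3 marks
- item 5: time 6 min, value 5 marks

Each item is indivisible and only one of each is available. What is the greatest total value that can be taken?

74 marks

Check high-value combinations within 22 min:
- item 1+item 2: time 12+7=19, value 9+65=74
- item 2+item 5: time 7+6=13, value 65+5=70
- item 2+item 4: time 7+15=22, value 65+3=68
- item 2: time 7, value 65
- item 3: time 17, value 30
Best: 74 marks.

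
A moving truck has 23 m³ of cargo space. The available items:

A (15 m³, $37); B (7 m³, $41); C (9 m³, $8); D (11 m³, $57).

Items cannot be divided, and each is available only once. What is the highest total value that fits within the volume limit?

This is a 0/1 knapsack; check combinations near the capacity.
- B+D: volume 7+11=18, value 41+57=98
- A+B: volume 15+7=22, value 37+41=78
- C+D: volume 9+11=20, value 8+57=65
- D: volume 11, value 57
- B+C: volume 7+9=16, value 41+8=49
Best: $98.

$98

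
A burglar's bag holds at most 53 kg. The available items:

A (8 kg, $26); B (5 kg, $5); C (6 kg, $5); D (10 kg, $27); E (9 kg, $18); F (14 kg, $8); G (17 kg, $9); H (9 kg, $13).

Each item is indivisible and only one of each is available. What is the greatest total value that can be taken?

$94

Check high-value combinations within 53 kg:
- A+B+C+D+E+H: weight 8+5+6+10+9+9=47, value 26+5+5+27+18+13=94
- A+D+E+G+H: weight 8+10+9+17+9=53, value 26+27+18+9+13=93
- A+D+E+F+H: weight 8+10+9+14+9=50, value 26+27+18+8+13=92
Best: $94.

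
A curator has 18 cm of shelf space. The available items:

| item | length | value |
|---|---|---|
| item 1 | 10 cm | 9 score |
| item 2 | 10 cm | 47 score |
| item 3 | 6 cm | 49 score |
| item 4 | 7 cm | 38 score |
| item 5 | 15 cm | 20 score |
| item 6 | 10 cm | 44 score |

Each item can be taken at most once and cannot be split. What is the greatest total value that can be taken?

Check high-value combinations within 18 cm:
- item 2+item 3: length 10+6=16, value 47+49=96
- item 3+item 6: length 6+10=16, value 49+44=93
- item 3+item 4: length 6+7=13, value 49+38=87
- item 2+item 4: length 10+7=17, value 47+38=85
Best: 96 score.

96 score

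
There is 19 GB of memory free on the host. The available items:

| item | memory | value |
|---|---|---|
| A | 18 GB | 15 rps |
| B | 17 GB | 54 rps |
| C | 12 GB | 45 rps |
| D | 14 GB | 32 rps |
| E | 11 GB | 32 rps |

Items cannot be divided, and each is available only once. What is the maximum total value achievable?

Check high-value combinations within 19 GB:
- B: memory 17, value 54
- C: memory 12, value 45
- E: memory 11, value 32
- D: memory 14, value 32
Best: 54 rps.

54 rps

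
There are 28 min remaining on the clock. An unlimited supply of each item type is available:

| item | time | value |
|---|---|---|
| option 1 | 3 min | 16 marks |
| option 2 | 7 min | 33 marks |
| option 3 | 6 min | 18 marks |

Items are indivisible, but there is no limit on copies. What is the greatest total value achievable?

145 marks

Best value-per-unit is option 1 at 16/3; filling with it alone gives 9×16 = 144.
Optimal mix: 7×option 1 + 1×option 2 → time 28, value 145.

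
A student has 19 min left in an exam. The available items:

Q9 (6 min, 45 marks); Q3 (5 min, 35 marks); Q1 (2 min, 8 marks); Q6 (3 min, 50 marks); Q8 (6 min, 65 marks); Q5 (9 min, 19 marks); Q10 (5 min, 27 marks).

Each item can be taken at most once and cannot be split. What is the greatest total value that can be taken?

177 marks

Check high-value combinations within 19 min:
- Q3+Q6+Q8+Q10: time 5+3+6+5=19, value 35+50+65+27=177
- Q9+Q1+Q6+Q8: time 6+2+3+6=17, value 45+8+50+65=168
- Q9+Q6+Q8: time 6+3+6=15, value 45+50+65=160
- Q3+Q1+Q6+Q8: time 5+2+3+6=16, value 35+8+50+65=158
- Q9+Q3+Q6+Q10: time 6+5+3+5=19, value 45+35+50+27=157
Best: 177 marks.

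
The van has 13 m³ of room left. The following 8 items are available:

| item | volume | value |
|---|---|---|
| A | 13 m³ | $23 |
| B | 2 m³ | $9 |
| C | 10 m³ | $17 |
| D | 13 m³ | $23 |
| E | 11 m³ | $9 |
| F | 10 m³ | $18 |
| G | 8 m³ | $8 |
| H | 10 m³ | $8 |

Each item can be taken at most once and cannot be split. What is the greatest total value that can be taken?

This is a 0/1 knapsack; check combinations near the capacity.
- B+F: volume 2+10=12, value 9+18=27
- B+C: volume 2+10=12, value 9+17=26
- A: volume 13, value 23
- D: volume 13, value 23
Best: $27.

$27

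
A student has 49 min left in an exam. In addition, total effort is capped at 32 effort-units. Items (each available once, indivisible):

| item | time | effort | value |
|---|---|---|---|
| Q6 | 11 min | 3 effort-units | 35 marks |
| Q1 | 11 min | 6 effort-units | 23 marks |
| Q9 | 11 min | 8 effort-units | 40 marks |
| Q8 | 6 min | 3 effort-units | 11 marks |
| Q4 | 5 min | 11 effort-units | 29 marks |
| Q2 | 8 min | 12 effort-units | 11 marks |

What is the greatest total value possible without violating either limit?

138 marks

Feasible sets respecting both limits:
- Q6+Q1+Q9+Q8+Q4: time 44, effort 31, value 138
- Q6+Q1+Q9+Q4: time 38, effort 28, value 127
- Q6+Q1+Q9+Q8+Q2: time 47, effort 32, value 120
Best: 138 marks.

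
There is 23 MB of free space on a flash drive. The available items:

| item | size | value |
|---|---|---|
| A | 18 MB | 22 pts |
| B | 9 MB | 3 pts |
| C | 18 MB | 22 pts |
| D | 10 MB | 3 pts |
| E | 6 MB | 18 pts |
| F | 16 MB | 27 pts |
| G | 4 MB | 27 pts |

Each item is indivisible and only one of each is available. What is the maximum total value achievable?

This is a 0/1 knapsack; check combinations near the capacity.
- F+G: size 16+4=20, value 27+27=54
- A+G: size 18+4=22, value 22+27=49
- C+G: size 18+4=22, value 22+27=49
Best: 54 pts.

54 pts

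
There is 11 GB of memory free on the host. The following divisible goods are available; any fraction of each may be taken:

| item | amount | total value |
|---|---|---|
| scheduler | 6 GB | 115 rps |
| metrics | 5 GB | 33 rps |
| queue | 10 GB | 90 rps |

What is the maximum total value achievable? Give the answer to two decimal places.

Take in order of value per unit:
- scheduler (115/6 per unit): all 6 → value 115, running total 115.00
- queue (90/10 per unit): 5 of 10 → value 5×90/10 = 45.0000, running total 160.00
Total 160.00.

160.00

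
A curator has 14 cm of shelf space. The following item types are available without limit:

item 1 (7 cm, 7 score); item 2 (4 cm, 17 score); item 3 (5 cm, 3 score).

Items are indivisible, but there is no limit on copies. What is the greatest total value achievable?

Best value-per-unit is item 2 at 17/4, and filling with it alone uses length 3×4=12. No mix of the others beats 3×17 = 51.

51 score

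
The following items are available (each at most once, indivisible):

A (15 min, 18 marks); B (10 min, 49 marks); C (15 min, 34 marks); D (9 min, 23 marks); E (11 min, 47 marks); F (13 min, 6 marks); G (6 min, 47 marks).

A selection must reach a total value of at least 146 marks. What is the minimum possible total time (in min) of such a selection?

Subsets with value ≥ 146, sorted by total time:
- B+D+E+G: time 36, value 166
- B+C+D+G: time 40, value 153
- B+E+F+G: time 40, value 149
- C+D+E+G: time 41, value 151
Minimum time: 36 min.

36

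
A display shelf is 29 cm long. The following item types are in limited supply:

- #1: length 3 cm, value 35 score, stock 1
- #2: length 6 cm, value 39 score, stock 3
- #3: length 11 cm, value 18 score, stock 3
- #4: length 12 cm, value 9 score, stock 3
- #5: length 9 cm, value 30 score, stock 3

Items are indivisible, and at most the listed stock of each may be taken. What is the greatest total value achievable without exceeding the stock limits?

Best selections within length 29 and stock limits:
- 1×#1 + 3×#2: length 21, value 152
- 3×#2 + 1×#5: length 27, value 147
- 1×#1 + 2×#2 + 1×#5: length 24, value 143
Best: 152 score.

152 score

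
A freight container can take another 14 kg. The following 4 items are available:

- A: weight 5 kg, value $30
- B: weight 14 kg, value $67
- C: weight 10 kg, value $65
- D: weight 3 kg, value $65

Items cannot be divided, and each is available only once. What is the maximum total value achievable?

Check high-value combinations within 14 kg:
- C+D: weight 10+3=13, value 65+65=130
- A+D: weight 5+3=8, value 30+65=95
- B: weight 14, value 67
- D: weight 3, value 65
Best: $130.

$130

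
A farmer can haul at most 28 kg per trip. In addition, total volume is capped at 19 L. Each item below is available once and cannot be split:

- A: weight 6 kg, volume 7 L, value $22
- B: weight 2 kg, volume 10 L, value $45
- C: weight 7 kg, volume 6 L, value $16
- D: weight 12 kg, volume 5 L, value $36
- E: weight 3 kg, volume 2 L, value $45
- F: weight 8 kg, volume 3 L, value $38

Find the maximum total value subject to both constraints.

$128

Feasible sets respecting both limits:
- B+E+F: weight 13, volume 15, value 128
- B+D+E: weight 17, volume 17, value 126
- A+C+E+F: weight 24, volume 18, value 121
- B+D+F: weight 22, volume 18, value 119
Best: $128.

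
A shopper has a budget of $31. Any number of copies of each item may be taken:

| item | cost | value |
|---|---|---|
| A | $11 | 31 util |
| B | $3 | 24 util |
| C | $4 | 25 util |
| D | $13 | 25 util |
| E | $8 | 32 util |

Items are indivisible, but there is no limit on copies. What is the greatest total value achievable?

241 util

Best value-per-unit is B at 24/3; filling with it alone gives 10×24 = 240.
Optimal mix: 9×B + 1×C → cost 31, value 241.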